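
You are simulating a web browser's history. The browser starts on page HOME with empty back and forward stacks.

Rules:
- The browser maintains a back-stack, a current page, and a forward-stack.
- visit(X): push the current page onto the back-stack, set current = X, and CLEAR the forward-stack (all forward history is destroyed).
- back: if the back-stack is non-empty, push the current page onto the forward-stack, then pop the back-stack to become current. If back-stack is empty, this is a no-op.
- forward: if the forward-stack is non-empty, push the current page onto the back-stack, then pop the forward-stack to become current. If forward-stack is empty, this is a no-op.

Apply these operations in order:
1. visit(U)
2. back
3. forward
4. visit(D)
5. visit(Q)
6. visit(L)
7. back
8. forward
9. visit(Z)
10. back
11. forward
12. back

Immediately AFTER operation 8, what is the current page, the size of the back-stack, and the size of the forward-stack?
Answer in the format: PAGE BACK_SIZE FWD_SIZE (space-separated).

After 1 (visit(U)): cur=U back=1 fwd=0
After 2 (back): cur=HOME back=0 fwd=1
After 3 (forward): cur=U back=1 fwd=0
After 4 (visit(D)): cur=D back=2 fwd=0
After 5 (visit(Q)): cur=Q back=3 fwd=0
After 6 (visit(L)): cur=L back=4 fwd=0
After 7 (back): cur=Q back=3 fwd=1
After 8 (forward): cur=L back=4 fwd=0

L 4 0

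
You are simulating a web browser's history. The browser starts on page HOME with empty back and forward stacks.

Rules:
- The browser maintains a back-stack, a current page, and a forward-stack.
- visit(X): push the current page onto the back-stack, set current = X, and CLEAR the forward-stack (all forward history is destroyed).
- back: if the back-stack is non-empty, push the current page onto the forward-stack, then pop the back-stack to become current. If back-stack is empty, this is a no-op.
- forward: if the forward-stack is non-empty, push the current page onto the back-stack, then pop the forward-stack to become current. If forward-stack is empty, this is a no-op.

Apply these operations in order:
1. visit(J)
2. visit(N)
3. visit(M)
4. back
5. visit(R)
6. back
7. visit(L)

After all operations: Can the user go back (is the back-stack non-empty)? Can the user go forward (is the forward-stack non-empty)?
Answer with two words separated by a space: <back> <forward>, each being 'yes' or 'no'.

After 1 (visit(J)): cur=J back=1 fwd=0
After 2 (visit(N)): cur=N back=2 fwd=0
After 3 (visit(M)): cur=M back=3 fwd=0
After 4 (back): cur=N back=2 fwd=1
After 5 (visit(R)): cur=R back=3 fwd=0
After 6 (back): cur=N back=2 fwd=1
After 7 (visit(L)): cur=L back=3 fwd=0

Answer: yes no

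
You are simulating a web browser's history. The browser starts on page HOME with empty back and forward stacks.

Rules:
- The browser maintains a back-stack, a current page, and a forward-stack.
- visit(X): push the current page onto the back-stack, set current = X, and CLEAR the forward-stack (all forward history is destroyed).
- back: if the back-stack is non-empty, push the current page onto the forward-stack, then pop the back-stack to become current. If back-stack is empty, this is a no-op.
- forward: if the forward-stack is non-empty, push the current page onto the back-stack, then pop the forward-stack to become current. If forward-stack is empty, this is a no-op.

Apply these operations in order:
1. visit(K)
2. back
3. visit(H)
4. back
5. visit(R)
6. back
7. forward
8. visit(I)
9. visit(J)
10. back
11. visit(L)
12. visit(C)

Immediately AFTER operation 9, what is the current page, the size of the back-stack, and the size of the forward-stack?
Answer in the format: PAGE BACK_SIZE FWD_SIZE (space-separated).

After 1 (visit(K)): cur=K back=1 fwd=0
After 2 (back): cur=HOME back=0 fwd=1
After 3 (visit(H)): cur=H back=1 fwd=0
After 4 (back): cur=HOME back=0 fwd=1
After 5 (visit(R)): cur=R back=1 fwd=0
After 6 (back): cur=HOME back=0 fwd=1
After 7 (forward): cur=R back=1 fwd=0
After 8 (visit(I)): cur=I back=2 fwd=0
After 9 (visit(J)): cur=J back=3 fwd=0

J 3 0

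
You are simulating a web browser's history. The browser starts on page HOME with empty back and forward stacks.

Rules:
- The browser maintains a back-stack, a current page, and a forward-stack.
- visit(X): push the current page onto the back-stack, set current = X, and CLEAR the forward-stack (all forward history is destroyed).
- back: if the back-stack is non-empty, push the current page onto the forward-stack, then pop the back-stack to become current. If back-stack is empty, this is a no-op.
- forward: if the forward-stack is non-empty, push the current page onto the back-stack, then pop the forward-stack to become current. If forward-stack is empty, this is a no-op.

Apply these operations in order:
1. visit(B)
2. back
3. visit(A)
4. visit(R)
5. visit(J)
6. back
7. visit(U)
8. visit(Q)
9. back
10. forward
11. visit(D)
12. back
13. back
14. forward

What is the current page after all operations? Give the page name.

Answer: Q

Derivation:
After 1 (visit(B)): cur=B back=1 fwd=0
After 2 (back): cur=HOME back=0 fwd=1
After 3 (visit(A)): cur=A back=1 fwd=0
After 4 (visit(R)): cur=R back=2 fwd=0
After 5 (visit(J)): cur=J back=3 fwd=0
After 6 (back): cur=R back=2 fwd=1
After 7 (visit(U)): cur=U back=3 fwd=0
After 8 (visit(Q)): cur=Q back=4 fwd=0
After 9 (back): cur=U back=3 fwd=1
After 10 (forward): cur=Q back=4 fwd=0
After 11 (visit(D)): cur=D back=5 fwd=0
After 12 (back): cur=Q back=4 fwd=1
After 13 (back): cur=U back=3 fwd=2
After 14 (forward): cur=Q back=4 fwd=1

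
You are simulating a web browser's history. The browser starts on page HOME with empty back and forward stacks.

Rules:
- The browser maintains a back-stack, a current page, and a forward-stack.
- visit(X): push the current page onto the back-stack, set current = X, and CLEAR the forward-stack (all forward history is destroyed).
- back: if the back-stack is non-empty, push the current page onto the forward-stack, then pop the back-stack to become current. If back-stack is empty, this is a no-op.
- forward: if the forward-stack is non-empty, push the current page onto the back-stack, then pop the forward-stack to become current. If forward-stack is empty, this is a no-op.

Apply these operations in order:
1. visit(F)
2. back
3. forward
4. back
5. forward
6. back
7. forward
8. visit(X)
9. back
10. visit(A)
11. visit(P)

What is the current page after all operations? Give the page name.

After 1 (visit(F)): cur=F back=1 fwd=0
After 2 (back): cur=HOME back=0 fwd=1
After 3 (forward): cur=F back=1 fwd=0
After 4 (back): cur=HOME back=0 fwd=1
After 5 (forward): cur=F back=1 fwd=0
After 6 (back): cur=HOME back=0 fwd=1
After 7 (forward): cur=F back=1 fwd=0
After 8 (visit(X)): cur=X back=2 fwd=0
After 9 (back): cur=F back=1 fwd=1
After 10 (visit(A)): cur=A back=2 fwd=0
After 11 (visit(P)): cur=P back=3 fwd=0

Answer: P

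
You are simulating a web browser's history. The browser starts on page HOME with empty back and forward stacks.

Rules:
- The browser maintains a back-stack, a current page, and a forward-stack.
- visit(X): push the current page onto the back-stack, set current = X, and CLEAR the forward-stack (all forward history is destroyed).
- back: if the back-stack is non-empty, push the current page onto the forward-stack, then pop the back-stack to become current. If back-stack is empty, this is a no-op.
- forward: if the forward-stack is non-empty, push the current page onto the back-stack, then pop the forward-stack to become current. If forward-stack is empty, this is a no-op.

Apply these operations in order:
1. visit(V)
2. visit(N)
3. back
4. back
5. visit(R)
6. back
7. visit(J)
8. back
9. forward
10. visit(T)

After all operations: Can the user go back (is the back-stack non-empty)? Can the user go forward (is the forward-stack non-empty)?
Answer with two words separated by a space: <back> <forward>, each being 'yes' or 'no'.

After 1 (visit(V)): cur=V back=1 fwd=0
After 2 (visit(N)): cur=N back=2 fwd=0
After 3 (back): cur=V back=1 fwd=1
After 4 (back): cur=HOME back=0 fwd=2
After 5 (visit(R)): cur=R back=1 fwd=0
After 6 (back): cur=HOME back=0 fwd=1
After 7 (visit(J)): cur=J back=1 fwd=0
After 8 (back): cur=HOME back=0 fwd=1
After 9 (forward): cur=J back=1 fwd=0
After 10 (visit(T)): cur=T back=2 fwd=0

Answer: yes no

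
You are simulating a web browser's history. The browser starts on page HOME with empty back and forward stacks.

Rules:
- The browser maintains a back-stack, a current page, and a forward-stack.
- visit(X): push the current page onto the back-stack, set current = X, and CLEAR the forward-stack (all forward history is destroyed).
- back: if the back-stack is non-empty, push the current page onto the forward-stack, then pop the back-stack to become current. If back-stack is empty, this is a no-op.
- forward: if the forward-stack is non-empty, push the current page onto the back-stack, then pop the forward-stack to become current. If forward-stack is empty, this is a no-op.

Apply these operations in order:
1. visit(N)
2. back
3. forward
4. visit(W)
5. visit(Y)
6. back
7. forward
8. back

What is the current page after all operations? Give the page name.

Answer: W

Derivation:
After 1 (visit(N)): cur=N back=1 fwd=0
After 2 (back): cur=HOME back=0 fwd=1
After 3 (forward): cur=N back=1 fwd=0
After 4 (visit(W)): cur=W back=2 fwd=0
After 5 (visit(Y)): cur=Y back=3 fwd=0
After 6 (back): cur=W back=2 fwd=1
After 7 (forward): cur=Y back=3 fwd=0
After 8 (back): cur=W back=2 fwd=1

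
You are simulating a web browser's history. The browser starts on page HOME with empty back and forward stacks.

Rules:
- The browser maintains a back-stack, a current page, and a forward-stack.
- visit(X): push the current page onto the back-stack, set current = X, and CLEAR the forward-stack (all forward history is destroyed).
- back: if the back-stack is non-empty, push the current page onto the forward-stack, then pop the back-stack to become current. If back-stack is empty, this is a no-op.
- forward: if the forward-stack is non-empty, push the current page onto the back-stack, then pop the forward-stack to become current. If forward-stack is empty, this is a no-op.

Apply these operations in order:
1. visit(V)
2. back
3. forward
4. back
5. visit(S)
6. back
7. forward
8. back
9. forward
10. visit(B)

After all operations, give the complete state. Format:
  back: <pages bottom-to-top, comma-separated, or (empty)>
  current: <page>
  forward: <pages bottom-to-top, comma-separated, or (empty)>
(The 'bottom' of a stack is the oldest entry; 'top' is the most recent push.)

Answer: back: HOME,S
current: B
forward: (empty)

Derivation:
After 1 (visit(V)): cur=V back=1 fwd=0
After 2 (back): cur=HOME back=0 fwd=1
After 3 (forward): cur=V back=1 fwd=0
After 4 (back): cur=HOME back=0 fwd=1
After 5 (visit(S)): cur=S back=1 fwd=0
After 6 (back): cur=HOME back=0 fwd=1
After 7 (forward): cur=S back=1 fwd=0
After 8 (back): cur=HOME back=0 fwd=1
After 9 (forward): cur=S back=1 fwd=0
After 10 (visit(B)): cur=B back=2 fwd=0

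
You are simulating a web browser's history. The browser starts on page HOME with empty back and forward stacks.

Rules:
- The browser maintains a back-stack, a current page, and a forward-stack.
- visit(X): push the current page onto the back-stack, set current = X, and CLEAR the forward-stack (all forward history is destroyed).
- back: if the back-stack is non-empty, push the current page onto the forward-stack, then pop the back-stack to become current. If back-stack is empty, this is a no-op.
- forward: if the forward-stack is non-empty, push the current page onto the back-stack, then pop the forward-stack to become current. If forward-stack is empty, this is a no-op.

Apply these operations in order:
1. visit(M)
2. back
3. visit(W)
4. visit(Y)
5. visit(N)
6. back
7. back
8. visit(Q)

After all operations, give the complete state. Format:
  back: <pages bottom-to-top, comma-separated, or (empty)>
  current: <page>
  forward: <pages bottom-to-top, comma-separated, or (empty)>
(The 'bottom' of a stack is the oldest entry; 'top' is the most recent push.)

After 1 (visit(M)): cur=M back=1 fwd=0
After 2 (back): cur=HOME back=0 fwd=1
After 3 (visit(W)): cur=W back=1 fwd=0
After 4 (visit(Y)): cur=Y back=2 fwd=0
After 5 (visit(N)): cur=N back=3 fwd=0
After 6 (back): cur=Y back=2 fwd=1
After 7 (back): cur=W back=1 fwd=2
After 8 (visit(Q)): cur=Q back=2 fwd=0

Answer: back: HOME,W
current: Q
forward: (empty)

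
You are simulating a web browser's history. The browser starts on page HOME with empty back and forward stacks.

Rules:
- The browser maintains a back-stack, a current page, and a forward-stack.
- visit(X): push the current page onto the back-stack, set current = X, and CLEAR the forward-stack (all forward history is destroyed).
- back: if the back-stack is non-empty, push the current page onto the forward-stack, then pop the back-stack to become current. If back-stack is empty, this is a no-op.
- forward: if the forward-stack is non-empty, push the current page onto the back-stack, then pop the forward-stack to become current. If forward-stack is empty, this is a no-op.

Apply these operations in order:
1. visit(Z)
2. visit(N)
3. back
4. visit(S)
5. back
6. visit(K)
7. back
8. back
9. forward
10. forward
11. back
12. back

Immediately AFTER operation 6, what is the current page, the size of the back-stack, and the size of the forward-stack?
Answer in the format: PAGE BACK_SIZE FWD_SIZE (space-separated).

After 1 (visit(Z)): cur=Z back=1 fwd=0
After 2 (visit(N)): cur=N back=2 fwd=0
After 3 (back): cur=Z back=1 fwd=1
After 4 (visit(S)): cur=S back=2 fwd=0
After 5 (back): cur=Z back=1 fwd=1
After 6 (visit(K)): cur=K back=2 fwd=0

K 2 0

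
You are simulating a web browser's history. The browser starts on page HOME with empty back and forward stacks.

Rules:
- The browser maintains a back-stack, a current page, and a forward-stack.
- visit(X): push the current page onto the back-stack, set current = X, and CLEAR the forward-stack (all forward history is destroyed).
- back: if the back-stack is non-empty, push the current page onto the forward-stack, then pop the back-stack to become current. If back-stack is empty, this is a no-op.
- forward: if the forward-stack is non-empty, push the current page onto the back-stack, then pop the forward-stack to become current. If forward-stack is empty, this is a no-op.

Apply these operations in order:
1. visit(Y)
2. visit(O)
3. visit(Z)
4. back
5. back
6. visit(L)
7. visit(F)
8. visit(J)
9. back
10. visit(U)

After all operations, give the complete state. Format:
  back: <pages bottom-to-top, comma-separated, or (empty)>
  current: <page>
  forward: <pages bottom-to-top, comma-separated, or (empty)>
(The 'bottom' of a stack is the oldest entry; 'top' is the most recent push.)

Answer: back: HOME,Y,L,F
current: U
forward: (empty)

Derivation:
After 1 (visit(Y)): cur=Y back=1 fwd=0
After 2 (visit(O)): cur=O back=2 fwd=0
After 3 (visit(Z)): cur=Z back=3 fwd=0
After 4 (back): cur=O back=2 fwd=1
After 5 (back): cur=Y back=1 fwd=2
After 6 (visit(L)): cur=L back=2 fwd=0
After 7 (visit(F)): cur=F back=3 fwd=0
After 8 (visit(J)): cur=J back=4 fwd=0
After 9 (back): cur=F back=3 fwd=1
After 10 (visit(U)): cur=U back=4 fwd=0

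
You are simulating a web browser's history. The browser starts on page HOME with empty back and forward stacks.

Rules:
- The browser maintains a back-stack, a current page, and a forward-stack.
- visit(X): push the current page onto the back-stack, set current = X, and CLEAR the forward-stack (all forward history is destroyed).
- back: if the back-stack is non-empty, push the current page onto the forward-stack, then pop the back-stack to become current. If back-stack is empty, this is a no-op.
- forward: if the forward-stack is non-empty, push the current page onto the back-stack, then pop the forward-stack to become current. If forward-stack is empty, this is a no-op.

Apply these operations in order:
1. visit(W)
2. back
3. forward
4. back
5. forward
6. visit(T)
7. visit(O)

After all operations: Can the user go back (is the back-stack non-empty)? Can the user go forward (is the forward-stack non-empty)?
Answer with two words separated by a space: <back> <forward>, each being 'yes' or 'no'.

Answer: yes no

Derivation:
After 1 (visit(W)): cur=W back=1 fwd=0
After 2 (back): cur=HOME back=0 fwd=1
After 3 (forward): cur=W back=1 fwd=0
After 4 (back): cur=HOME back=0 fwd=1
After 5 (forward): cur=W back=1 fwd=0
After 6 (visit(T)): cur=T back=2 fwd=0
After 7 (visit(O)): cur=O back=3 fwd=0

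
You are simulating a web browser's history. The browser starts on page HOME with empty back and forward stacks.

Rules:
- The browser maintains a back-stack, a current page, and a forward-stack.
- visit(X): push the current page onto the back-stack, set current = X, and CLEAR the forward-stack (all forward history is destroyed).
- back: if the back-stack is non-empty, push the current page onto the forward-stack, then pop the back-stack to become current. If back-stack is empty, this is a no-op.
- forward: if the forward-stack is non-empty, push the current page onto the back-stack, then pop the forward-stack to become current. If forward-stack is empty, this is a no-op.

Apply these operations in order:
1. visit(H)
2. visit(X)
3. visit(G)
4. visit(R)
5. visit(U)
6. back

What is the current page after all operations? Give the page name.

After 1 (visit(H)): cur=H back=1 fwd=0
After 2 (visit(X)): cur=X back=2 fwd=0
After 3 (visit(G)): cur=G back=3 fwd=0
After 4 (visit(R)): cur=R back=4 fwd=0
After 5 (visit(U)): cur=U back=5 fwd=0
After 6 (back): cur=R back=4 fwd=1

Answer: R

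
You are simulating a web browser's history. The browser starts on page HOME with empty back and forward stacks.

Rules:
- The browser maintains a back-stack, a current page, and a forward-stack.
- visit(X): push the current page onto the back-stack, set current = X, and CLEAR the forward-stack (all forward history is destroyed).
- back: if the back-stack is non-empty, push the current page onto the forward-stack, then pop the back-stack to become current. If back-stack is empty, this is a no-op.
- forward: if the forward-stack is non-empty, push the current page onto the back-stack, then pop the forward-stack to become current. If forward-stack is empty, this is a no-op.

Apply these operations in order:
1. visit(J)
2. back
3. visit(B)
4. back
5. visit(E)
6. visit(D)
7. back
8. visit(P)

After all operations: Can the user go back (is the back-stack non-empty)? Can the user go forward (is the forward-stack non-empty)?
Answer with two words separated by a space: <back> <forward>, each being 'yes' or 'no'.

Answer: yes no

Derivation:
After 1 (visit(J)): cur=J back=1 fwd=0
After 2 (back): cur=HOME back=0 fwd=1
After 3 (visit(B)): cur=B back=1 fwd=0
After 4 (back): cur=HOME back=0 fwd=1
After 5 (visit(E)): cur=E back=1 fwd=0
After 6 (visit(D)): cur=D back=2 fwd=0
After 7 (back): cur=E back=1 fwd=1
After 8 (visit(P)): cur=P back=2 fwd=0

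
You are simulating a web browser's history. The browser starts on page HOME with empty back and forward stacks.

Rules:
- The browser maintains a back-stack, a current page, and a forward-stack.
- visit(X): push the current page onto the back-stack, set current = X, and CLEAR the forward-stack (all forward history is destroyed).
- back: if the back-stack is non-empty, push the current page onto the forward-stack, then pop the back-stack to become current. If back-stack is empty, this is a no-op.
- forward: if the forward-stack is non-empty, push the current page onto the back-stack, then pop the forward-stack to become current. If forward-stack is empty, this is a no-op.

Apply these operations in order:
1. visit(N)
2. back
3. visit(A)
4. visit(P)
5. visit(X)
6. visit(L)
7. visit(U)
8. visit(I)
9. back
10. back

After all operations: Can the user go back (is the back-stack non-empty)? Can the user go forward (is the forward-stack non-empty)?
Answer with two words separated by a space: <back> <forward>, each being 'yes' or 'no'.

After 1 (visit(N)): cur=N back=1 fwd=0
After 2 (back): cur=HOME back=0 fwd=1
After 3 (visit(A)): cur=A back=1 fwd=0
After 4 (visit(P)): cur=P back=2 fwd=0
After 5 (visit(X)): cur=X back=3 fwd=0
After 6 (visit(L)): cur=L back=4 fwd=0
After 7 (visit(U)): cur=U back=5 fwd=0
After 8 (visit(I)): cur=I back=6 fwd=0
After 9 (back): cur=U back=5 fwd=1
After 10 (back): cur=L back=4 fwd=2

Answer: yes yes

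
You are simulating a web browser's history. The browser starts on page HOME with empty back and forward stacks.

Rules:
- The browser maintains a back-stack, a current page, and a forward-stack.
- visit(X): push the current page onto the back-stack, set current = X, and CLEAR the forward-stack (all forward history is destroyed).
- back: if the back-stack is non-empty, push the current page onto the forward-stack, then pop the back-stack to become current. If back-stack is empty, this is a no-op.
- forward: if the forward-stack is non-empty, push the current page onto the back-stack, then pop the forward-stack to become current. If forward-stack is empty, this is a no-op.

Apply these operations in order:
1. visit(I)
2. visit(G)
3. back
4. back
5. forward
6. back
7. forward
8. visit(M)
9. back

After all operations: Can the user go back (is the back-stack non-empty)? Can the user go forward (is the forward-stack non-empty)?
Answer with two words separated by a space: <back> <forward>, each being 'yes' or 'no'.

After 1 (visit(I)): cur=I back=1 fwd=0
After 2 (visit(G)): cur=G back=2 fwd=0
After 3 (back): cur=I back=1 fwd=1
After 4 (back): cur=HOME back=0 fwd=2
After 5 (forward): cur=I back=1 fwd=1
After 6 (back): cur=HOME back=0 fwd=2
After 7 (forward): cur=I back=1 fwd=1
After 8 (visit(M)): cur=M back=2 fwd=0
After 9 (back): cur=I back=1 fwd=1

Answer: yes yes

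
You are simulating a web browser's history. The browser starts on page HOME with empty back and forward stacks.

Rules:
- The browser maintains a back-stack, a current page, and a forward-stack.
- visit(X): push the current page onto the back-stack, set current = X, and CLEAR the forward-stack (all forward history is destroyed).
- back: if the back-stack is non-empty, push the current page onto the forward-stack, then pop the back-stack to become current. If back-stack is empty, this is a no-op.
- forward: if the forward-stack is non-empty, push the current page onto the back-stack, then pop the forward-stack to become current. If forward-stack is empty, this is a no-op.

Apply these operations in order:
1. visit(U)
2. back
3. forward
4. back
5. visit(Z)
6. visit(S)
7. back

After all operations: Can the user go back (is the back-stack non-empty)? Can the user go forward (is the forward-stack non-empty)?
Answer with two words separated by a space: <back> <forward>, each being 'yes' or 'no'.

After 1 (visit(U)): cur=U back=1 fwd=0
After 2 (back): cur=HOME back=0 fwd=1
After 3 (forward): cur=U back=1 fwd=0
After 4 (back): cur=HOME back=0 fwd=1
After 5 (visit(Z)): cur=Z back=1 fwd=0
After 6 (visit(S)): cur=S back=2 fwd=0
After 7 (back): cur=Z back=1 fwd=1

Answer: yes yes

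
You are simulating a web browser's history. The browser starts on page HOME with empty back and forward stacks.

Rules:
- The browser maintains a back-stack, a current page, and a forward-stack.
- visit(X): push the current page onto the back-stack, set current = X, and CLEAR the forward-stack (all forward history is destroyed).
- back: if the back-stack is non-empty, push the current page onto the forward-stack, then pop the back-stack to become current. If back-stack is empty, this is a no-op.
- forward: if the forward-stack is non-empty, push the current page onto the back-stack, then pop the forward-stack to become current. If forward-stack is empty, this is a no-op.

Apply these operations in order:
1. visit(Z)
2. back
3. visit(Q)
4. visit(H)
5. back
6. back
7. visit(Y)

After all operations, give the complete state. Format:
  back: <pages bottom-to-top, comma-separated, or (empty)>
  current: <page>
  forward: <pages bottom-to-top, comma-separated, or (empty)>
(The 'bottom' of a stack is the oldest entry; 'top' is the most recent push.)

After 1 (visit(Z)): cur=Z back=1 fwd=0
After 2 (back): cur=HOME back=0 fwd=1
After 3 (visit(Q)): cur=Q back=1 fwd=0
After 4 (visit(H)): cur=H back=2 fwd=0
After 5 (back): cur=Q back=1 fwd=1
After 6 (back): cur=HOME back=0 fwd=2
After 7 (visit(Y)): cur=Y back=1 fwd=0

Answer: back: HOME
current: Y
forward: (empty)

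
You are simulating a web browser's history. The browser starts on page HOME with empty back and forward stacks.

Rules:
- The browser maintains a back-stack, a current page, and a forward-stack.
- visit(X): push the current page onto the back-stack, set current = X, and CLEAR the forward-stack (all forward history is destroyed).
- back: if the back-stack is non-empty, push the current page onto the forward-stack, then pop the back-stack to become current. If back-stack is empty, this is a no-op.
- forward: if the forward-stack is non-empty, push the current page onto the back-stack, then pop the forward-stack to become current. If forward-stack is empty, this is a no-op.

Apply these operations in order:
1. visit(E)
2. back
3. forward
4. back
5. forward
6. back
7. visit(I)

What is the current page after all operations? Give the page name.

After 1 (visit(E)): cur=E back=1 fwd=0
After 2 (back): cur=HOME back=0 fwd=1
After 3 (forward): cur=E back=1 fwd=0
After 4 (back): cur=HOME back=0 fwd=1
After 5 (forward): cur=E back=1 fwd=0
After 6 (back): cur=HOME back=0 fwd=1
After 7 (visit(I)): cur=I back=1 fwd=0

Answer: I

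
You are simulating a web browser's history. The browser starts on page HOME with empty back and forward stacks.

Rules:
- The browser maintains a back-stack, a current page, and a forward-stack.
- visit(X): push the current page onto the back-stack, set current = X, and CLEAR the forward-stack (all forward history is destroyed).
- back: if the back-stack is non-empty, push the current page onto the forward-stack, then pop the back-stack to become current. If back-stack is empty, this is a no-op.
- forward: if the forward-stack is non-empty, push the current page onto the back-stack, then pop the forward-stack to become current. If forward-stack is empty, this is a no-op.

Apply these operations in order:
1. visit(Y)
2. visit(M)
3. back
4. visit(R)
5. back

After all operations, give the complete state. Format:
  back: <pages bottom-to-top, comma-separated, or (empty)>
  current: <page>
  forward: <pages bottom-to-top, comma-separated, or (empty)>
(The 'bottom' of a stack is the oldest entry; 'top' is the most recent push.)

Answer: back: HOME
current: Y
forward: R

Derivation:
After 1 (visit(Y)): cur=Y back=1 fwd=0
After 2 (visit(M)): cur=M back=2 fwd=0
After 3 (back): cur=Y back=1 fwd=1
After 4 (visit(R)): cur=R back=2 fwd=0
After 5 (back): cur=Y back=1 fwd=1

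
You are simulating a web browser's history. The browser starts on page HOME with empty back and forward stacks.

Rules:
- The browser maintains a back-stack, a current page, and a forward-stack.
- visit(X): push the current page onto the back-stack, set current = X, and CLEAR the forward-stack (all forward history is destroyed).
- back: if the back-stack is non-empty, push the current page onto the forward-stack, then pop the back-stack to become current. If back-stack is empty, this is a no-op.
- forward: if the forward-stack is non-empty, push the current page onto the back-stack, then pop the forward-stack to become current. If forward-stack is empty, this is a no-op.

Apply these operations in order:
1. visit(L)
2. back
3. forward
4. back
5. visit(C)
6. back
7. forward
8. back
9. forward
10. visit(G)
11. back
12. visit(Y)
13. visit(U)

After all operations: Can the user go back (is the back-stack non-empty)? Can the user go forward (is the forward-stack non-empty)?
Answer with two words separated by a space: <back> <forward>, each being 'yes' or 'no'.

After 1 (visit(L)): cur=L back=1 fwd=0
After 2 (back): cur=HOME back=0 fwd=1
After 3 (forward): cur=L back=1 fwd=0
After 4 (back): cur=HOME back=0 fwd=1
After 5 (visit(C)): cur=C back=1 fwd=0
After 6 (back): cur=HOME back=0 fwd=1
After 7 (forward): cur=C back=1 fwd=0
After 8 (back): cur=HOME back=0 fwd=1
After 9 (forward): cur=C back=1 fwd=0
After 10 (visit(G)): cur=G back=2 fwd=0
After 11 (back): cur=C back=1 fwd=1
After 12 (visit(Y)): cur=Y back=2 fwd=0
After 13 (visit(U)): cur=U back=3 fwd=0

Answer: yes no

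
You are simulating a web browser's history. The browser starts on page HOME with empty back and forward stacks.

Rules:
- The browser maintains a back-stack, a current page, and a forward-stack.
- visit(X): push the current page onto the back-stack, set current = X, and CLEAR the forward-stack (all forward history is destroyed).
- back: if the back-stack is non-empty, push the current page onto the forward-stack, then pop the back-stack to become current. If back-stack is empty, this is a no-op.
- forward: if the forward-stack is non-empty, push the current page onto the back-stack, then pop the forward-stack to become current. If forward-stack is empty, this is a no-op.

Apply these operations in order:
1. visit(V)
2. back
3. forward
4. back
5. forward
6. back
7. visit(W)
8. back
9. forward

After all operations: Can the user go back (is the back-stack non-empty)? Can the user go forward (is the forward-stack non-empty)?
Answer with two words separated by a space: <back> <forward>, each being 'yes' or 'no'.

Answer: yes no

Derivation:
After 1 (visit(V)): cur=V back=1 fwd=0
After 2 (back): cur=HOME back=0 fwd=1
After 3 (forward): cur=V back=1 fwd=0
After 4 (back): cur=HOME back=0 fwd=1
After 5 (forward): cur=V back=1 fwd=0
After 6 (back): cur=HOME back=0 fwd=1
After 7 (visit(W)): cur=W back=1 fwd=0
After 8 (back): cur=HOME back=0 fwd=1
After 9 (forward): cur=W back=1 fwd=0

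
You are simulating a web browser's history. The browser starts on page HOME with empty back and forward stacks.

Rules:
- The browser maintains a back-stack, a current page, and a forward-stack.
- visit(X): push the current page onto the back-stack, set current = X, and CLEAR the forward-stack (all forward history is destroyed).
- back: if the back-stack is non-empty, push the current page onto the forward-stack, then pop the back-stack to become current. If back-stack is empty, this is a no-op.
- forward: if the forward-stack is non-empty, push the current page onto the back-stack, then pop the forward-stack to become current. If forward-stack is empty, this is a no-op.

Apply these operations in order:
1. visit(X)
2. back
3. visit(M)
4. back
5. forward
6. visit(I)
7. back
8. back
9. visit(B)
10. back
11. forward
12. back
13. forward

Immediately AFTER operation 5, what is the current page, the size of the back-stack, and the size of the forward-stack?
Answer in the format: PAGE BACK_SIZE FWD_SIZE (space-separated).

After 1 (visit(X)): cur=X back=1 fwd=0
After 2 (back): cur=HOME back=0 fwd=1
After 3 (visit(M)): cur=M back=1 fwd=0
After 4 (back): cur=HOME back=0 fwd=1
After 5 (forward): cur=M back=1 fwd=0

M 1 0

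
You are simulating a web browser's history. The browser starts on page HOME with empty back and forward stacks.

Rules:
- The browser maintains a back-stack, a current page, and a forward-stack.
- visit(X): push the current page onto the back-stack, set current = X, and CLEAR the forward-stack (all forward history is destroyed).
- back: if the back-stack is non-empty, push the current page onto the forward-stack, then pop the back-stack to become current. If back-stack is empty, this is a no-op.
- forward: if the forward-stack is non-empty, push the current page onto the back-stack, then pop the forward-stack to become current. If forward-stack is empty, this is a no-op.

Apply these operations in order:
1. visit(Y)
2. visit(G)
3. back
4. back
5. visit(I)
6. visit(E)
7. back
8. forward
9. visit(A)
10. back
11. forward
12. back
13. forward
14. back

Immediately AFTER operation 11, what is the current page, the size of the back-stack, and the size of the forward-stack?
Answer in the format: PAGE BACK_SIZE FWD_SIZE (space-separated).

After 1 (visit(Y)): cur=Y back=1 fwd=0
After 2 (visit(G)): cur=G back=2 fwd=0
After 3 (back): cur=Y back=1 fwd=1
After 4 (back): cur=HOME back=0 fwd=2
After 5 (visit(I)): cur=I back=1 fwd=0
After 6 (visit(E)): cur=E back=2 fwd=0
After 7 (back): cur=I back=1 fwd=1
After 8 (forward): cur=E back=2 fwd=0
After 9 (visit(A)): cur=A back=3 fwd=0
After 10 (back): cur=E back=2 fwd=1
After 11 (forward): cur=A back=3 fwd=0

A 3 0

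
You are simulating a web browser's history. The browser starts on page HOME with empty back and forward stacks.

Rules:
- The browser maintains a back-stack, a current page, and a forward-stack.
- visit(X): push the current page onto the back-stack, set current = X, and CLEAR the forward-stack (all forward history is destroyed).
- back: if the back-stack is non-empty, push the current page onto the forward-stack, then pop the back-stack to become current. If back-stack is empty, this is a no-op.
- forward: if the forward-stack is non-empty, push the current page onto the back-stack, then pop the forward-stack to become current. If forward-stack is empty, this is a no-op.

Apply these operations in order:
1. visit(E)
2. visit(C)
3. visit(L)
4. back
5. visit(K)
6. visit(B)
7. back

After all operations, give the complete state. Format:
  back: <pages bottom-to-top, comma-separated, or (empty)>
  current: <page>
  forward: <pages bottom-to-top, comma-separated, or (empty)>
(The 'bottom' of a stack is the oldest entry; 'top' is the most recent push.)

Answer: back: HOME,E,C
current: K
forward: B

Derivation:
After 1 (visit(E)): cur=E back=1 fwd=0
After 2 (visit(C)): cur=C back=2 fwd=0
After 3 (visit(L)): cur=L back=3 fwd=0
After 4 (back): cur=C back=2 fwd=1
After 5 (visit(K)): cur=K back=3 fwd=0
After 6 (visit(B)): cur=B back=4 fwd=0
After 7 (back): cur=K back=3 fwd=1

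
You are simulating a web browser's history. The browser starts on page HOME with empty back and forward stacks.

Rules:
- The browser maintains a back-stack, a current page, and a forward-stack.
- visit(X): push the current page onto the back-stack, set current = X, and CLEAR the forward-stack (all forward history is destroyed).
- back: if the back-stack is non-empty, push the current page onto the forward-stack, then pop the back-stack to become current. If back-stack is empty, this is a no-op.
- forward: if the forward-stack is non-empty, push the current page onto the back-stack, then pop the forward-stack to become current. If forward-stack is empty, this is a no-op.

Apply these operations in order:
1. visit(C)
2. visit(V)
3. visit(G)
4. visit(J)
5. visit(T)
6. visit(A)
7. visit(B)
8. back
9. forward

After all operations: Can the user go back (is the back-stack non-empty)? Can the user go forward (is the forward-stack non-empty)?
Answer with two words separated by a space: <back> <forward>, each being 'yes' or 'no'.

Answer: yes no

Derivation:
After 1 (visit(C)): cur=C back=1 fwd=0
After 2 (visit(V)): cur=V back=2 fwd=0
After 3 (visit(G)): cur=G back=3 fwd=0
After 4 (visit(J)): cur=J back=4 fwd=0
After 5 (visit(T)): cur=T back=5 fwd=0
After 6 (visit(A)): cur=A back=6 fwd=0
After 7 (visit(B)): cur=B back=7 fwd=0
After 8 (back): cur=A back=6 fwd=1
After 9 (forward): cur=B back=7 fwd=0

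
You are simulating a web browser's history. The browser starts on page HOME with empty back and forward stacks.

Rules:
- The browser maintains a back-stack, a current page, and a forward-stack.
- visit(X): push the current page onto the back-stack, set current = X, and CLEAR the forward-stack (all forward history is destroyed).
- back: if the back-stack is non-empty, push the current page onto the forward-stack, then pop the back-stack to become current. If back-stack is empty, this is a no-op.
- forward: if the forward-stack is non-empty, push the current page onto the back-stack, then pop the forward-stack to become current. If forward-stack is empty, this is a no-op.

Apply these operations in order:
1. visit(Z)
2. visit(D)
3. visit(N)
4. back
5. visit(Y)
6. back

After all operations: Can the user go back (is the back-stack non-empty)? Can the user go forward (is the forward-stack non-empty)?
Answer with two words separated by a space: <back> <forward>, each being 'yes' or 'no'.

After 1 (visit(Z)): cur=Z back=1 fwd=0
After 2 (visit(D)): cur=D back=2 fwd=0
After 3 (visit(N)): cur=N back=3 fwd=0
After 4 (back): cur=D back=2 fwd=1
After 5 (visit(Y)): cur=Y back=3 fwd=0
After 6 (back): cur=D back=2 fwd=1

Answer: yes yes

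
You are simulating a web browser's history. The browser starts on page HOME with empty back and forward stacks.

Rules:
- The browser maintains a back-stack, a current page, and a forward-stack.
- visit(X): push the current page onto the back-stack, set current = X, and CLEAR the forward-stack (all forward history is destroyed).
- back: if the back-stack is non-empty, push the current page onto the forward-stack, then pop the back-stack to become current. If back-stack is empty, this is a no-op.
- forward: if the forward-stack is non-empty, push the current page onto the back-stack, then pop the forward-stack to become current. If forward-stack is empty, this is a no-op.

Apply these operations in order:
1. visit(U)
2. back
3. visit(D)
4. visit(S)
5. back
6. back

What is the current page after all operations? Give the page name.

After 1 (visit(U)): cur=U back=1 fwd=0
After 2 (back): cur=HOME back=0 fwd=1
After 3 (visit(D)): cur=D back=1 fwd=0
After 4 (visit(S)): cur=S back=2 fwd=0
After 5 (back): cur=D back=1 fwd=1
After 6 (back): cur=HOME back=0 fwd=2

Answer: HOME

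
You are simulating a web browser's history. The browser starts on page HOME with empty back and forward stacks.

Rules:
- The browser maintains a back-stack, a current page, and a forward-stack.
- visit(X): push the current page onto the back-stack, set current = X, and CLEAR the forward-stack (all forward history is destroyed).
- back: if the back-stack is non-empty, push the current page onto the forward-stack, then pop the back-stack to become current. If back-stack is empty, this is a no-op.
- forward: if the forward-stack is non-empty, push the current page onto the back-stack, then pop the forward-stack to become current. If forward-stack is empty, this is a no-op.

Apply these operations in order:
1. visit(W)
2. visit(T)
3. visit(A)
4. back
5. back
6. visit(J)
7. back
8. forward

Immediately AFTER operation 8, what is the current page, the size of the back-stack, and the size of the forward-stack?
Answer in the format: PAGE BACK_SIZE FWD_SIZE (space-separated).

After 1 (visit(W)): cur=W back=1 fwd=0
After 2 (visit(T)): cur=T back=2 fwd=0
After 3 (visit(A)): cur=A back=3 fwd=0
After 4 (back): cur=T back=2 fwd=1
After 5 (back): cur=W back=1 fwd=2
After 6 (visit(J)): cur=J back=2 fwd=0
After 7 (back): cur=W back=1 fwd=1
After 8 (forward): cur=J back=2 fwd=0

J 2 0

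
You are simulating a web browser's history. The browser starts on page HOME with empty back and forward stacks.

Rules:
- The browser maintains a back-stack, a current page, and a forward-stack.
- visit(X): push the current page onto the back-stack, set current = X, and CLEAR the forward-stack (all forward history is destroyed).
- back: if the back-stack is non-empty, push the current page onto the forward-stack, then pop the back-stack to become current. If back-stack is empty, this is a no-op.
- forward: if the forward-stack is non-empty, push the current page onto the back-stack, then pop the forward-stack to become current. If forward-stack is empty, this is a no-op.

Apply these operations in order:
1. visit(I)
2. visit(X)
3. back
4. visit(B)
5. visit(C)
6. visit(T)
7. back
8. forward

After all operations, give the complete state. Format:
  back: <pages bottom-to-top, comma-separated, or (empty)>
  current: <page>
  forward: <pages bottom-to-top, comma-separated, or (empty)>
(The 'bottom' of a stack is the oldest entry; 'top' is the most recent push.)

After 1 (visit(I)): cur=I back=1 fwd=0
After 2 (visit(X)): cur=X back=2 fwd=0
After 3 (back): cur=I back=1 fwd=1
After 4 (visit(B)): cur=B back=2 fwd=0
After 5 (visit(C)): cur=C back=3 fwd=0
After 6 (visit(T)): cur=T back=4 fwd=0
After 7 (back): cur=C back=3 fwd=1
After 8 (forward): cur=T back=4 fwd=0

Answer: back: HOME,I,B,C
current: T
forward: (empty)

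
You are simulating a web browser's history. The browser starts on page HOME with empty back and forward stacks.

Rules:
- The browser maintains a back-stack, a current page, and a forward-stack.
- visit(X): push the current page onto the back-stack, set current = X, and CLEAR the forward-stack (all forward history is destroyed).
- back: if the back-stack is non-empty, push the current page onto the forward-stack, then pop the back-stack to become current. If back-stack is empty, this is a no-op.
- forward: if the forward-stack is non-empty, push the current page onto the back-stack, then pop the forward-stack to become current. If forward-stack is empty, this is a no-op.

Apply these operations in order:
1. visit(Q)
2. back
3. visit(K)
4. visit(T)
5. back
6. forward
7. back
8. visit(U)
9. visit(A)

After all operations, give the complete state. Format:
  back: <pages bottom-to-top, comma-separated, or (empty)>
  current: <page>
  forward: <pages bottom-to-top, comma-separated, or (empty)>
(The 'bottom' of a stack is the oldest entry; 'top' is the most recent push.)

Answer: back: HOME,K,U
current: A
forward: (empty)

Derivation:
After 1 (visit(Q)): cur=Q back=1 fwd=0
After 2 (back): cur=HOME back=0 fwd=1
After 3 (visit(K)): cur=K back=1 fwd=0
After 4 (visit(T)): cur=T back=2 fwd=0
After 5 (back): cur=K back=1 fwd=1
After 6 (forward): cur=T back=2 fwd=0
After 7 (back): cur=K back=1 fwd=1
After 8 (visit(U)): cur=U back=2 fwd=0
After 9 (visit(A)): cur=A back=3 fwd=0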